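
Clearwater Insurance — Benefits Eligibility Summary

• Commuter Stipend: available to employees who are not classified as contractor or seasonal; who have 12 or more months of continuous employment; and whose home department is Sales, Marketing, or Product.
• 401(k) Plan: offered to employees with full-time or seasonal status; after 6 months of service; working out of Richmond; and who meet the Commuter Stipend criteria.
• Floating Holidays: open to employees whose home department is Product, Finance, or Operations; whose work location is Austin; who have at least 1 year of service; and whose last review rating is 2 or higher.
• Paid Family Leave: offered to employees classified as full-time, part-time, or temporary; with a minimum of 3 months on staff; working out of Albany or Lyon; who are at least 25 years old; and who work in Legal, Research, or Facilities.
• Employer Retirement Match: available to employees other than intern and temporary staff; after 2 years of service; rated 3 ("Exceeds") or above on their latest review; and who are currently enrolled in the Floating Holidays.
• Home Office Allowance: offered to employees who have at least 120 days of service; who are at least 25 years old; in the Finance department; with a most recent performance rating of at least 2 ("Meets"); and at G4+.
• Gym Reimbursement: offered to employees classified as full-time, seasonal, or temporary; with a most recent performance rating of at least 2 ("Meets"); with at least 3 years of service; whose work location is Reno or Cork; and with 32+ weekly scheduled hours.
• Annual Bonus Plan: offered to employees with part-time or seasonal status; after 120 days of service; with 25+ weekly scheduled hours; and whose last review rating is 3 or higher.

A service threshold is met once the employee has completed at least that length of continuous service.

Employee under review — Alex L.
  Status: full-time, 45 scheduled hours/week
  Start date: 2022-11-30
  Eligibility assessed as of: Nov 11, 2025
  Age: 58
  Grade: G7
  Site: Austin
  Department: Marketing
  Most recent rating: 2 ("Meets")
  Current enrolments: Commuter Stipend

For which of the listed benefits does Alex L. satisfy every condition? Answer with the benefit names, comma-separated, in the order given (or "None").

Commuter Stipend

Service from 2022-11-30 to Nov 11, 2025: 1077 days.
Commuter Stipend — status full-time ✓ (not excluded); service 1077 days ≥ 12 months (≈360 days) ✓; dept Marketing ✓ → eligible.
401(k) Plan — status full-time ✓; service 1077 days ≥ 6 months (≈180 days) ✓; site Austin ✗ (not Richmond) → not eligible.
Floating Holidays — dept Marketing ✗ → not eligible.
Paid Family Leave — status full-time ✓; service 1077 days ≥ 3 months (≈90 days) ✓; site Austin ✗ (not Albany or Lyon) → not eligible.
Employer Retirement Match — status full-time ✓ (not excluded); service 1077 days ≥ 2 years (≈730 days) ✓; rating 2 < 3 ✗ → not eligible.
Home Office Allowance — service 1077 days ≥ 120 days ✓; age 58 ≥ 25 ✓; dept Marketing ✗ → not eligible.
Gym Reimbursement — status full-time ✓; rating 2 ≥ 2 ✓; service 1077 days < 3 years (≈1095 days) ✗ → not eligible.
Annual Bonus Plan — status full-time ✗ (requires part-time or seasonal) → not eligible.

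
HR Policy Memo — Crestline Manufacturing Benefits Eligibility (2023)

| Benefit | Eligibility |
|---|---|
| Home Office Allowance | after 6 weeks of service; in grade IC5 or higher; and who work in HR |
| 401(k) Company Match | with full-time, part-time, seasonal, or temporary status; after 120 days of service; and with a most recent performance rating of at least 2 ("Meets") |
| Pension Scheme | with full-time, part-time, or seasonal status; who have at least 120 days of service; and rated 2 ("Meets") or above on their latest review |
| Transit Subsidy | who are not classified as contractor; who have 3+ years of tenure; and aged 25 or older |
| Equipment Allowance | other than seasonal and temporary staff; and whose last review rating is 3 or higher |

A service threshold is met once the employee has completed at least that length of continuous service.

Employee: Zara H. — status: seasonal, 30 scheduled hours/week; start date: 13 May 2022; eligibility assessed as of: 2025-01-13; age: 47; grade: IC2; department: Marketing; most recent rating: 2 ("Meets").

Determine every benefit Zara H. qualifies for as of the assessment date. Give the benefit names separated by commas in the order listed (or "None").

Service from 13 May 2022 to 2025-01-13: 976 days.
Home Office Allowance — service 976 days ≥ 6 weeks (≈42 days) ✓; grade IC2 < IC5 ✗ → not eligible.
401(k) Company Match — status seasonal ✓; service 976 days ≥ 120 days ✓; rating 2 ≥ 2 ✓ → eligible.
Pension Scheme — status seasonal ✓; service 976 days ≥ 120 days ✓; rating 2 ≥ 2 ✓ → eligible.
Transit Subsidy — status seasonal ✓ (not excluded); service 976 days < 3 years (≈1095 days) ✗ → not eligible.
Equipment Allowance — status seasonal ✗ (excluded) → not eligible.

401(k) Company Match, Pension Scheme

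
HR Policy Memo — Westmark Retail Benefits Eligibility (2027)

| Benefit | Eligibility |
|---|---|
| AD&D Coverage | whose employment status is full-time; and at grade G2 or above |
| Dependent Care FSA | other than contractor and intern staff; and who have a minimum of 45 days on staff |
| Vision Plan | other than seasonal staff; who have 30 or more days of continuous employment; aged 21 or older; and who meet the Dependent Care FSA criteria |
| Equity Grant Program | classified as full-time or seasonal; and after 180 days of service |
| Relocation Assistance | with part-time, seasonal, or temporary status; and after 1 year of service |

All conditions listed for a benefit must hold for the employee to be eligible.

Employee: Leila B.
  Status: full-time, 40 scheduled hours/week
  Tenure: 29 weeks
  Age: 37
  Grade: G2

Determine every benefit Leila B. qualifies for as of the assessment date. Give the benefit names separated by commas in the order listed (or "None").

AD&D Coverage, Dependent Care FSA, Vision Plan, Equity Grant Program

AD&D Coverage — status full-time ✓; grade G2 ≥ G2 ✓ → eligible.
Dependent Care FSA — status full-time ✓ (not excluded); service 29 weeks ≥ 45 days ✓ → eligible.
Vision Plan — status full-time ✓ (not excluded); service 29 weeks ≥ 30 days ✓; age 37 ≥ 21 ✓; eligible for Dependent Care FSA ✓ → eligible.
Equity Grant Program — status full-time ✓; service 29 weeks ≥ 180 days ✓ → eligible.
Relocation Assistance — status full-time ✗ (requires part-time, seasonal, or temporary) → not eligible.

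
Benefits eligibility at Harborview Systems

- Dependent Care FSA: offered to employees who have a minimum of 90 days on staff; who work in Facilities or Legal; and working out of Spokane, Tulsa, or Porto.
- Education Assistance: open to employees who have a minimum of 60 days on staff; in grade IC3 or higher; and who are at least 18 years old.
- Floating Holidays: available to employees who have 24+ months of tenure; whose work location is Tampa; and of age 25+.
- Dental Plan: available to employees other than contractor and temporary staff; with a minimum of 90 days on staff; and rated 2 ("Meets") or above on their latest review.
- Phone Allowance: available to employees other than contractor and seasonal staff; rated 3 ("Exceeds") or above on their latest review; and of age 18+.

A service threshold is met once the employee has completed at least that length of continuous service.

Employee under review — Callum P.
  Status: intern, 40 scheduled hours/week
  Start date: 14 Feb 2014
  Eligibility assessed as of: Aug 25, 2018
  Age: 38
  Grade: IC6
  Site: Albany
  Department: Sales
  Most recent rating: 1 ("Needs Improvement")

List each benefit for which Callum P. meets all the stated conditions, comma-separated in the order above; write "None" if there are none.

Service from 14 Feb 2014 to Aug 25, 2018: 1653 days.
Dependent Care FSA — service 1653 days ≥ 90 days ✓; dept Sales ✗ → not eligible.
Education Assistance — service 1653 days ≥ 60 days ✓; grade IC6 ≥ IC3 ✓; age 38 ≥ 18 ✓ → eligible.
Floating Holidays — service 1653 days ≥ 24 months (≈720 days) ✓; site Albany ✗ (not Tampa) → not eligible.
Dental Plan — status intern ✓ (not excluded); service 1653 days ≥ 90 days ✓; rating 1 < 2 ✗ → not eligible.
Phone Allowance — status intern ✓ (not excluded); rating 1 < 3 ✗ → not eligible.

Education Assistance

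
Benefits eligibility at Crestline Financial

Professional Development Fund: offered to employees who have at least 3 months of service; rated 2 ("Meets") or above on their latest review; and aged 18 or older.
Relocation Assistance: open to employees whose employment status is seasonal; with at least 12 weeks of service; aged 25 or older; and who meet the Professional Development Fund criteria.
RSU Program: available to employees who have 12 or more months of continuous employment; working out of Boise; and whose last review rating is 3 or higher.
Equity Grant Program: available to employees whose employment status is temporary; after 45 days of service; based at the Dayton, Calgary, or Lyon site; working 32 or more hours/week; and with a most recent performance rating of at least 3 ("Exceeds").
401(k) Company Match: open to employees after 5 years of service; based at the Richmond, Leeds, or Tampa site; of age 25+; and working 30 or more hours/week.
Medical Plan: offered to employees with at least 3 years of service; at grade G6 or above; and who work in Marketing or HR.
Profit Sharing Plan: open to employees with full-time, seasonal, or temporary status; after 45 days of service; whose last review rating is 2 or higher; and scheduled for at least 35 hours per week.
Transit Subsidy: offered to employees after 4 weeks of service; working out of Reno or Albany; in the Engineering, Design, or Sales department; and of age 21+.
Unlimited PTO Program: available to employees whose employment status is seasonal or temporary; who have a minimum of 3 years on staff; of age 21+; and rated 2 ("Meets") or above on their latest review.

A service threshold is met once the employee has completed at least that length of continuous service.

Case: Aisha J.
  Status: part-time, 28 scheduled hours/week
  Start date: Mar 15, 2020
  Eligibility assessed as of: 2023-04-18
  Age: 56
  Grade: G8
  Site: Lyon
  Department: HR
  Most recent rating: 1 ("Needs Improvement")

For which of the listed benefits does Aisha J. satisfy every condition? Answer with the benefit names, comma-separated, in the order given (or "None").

Medical Plan

Service from Mar 15, 2020 to 2023-04-18: 1129 days.
Professional Development Fund — service 1129 days ≥ 3 months (≈90 days) ✓; rating 1 < 2 ✗ → not eligible.
Relocation Assistance — status part-time ✗ (requires seasonal) → not eligible.
RSU Program — service 1129 days ≥ 12 months (≈360 days) ✓; site Lyon ✗ (not Boise) → not eligible.
Equity Grant Program — status part-time ✗ (requires temporary) → not eligible.
401(k) Company Match — service 1129 days < 5 years (≈1825 days) ✗ → not eligible.
Medical Plan — service 1129 days ≥ 3 years (≈1095 days) ✓; grade G8 ≥ G6 ✓; dept HR ✓ → eligible.
Profit Sharing Plan — status part-time ✗ (requires full-time, seasonal, or temporary) → not eligible.
Transit Subsidy — service 1129 days ≥ 4 weeks (≈28 days) ✓; site Lyon ✗ (not Reno or Albany) → not eligible.
Unlimited PTO Program — status part-time ✗ (requires seasonal or temporary) → not eligible.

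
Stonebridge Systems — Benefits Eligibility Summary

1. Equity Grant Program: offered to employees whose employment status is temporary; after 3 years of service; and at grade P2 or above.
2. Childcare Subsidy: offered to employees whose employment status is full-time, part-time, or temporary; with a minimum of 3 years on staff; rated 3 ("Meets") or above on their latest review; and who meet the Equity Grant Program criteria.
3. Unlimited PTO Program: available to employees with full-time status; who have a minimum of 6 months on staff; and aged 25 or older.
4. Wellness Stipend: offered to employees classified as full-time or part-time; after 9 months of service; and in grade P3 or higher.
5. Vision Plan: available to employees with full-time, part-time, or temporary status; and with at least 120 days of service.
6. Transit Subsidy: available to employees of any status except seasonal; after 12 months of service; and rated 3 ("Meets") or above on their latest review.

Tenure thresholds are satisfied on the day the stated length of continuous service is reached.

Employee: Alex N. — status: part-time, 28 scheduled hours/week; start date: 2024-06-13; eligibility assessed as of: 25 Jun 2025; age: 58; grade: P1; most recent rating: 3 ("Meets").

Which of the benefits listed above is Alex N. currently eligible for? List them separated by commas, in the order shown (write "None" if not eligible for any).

Vision Plan, Transit Subsidy

Service from 2024-06-13 to 25 Jun 2025: 377 days.
Equity Grant Program — status part-time ✗ (requires temporary) → not eligible.
Childcare Subsidy — status part-time ✓; service 377 days < 3 years (≈1095 days) ✗ → not eligible.
Unlimited PTO Program — status part-time ✗ (requires full-time) → not eligible.
Wellness Stipend — status part-time ✓; service 377 days ≥ 9 months (≈270 days) ✓; grade P1 < P3 ✗ → not eligible.
Vision Plan — status part-time ✓; service 377 days ≥ 120 days ✓ → eligible.
Transit Subsidy — status part-time ✓ (not excluded); service 377 days ≥ 12 months (≈360 days) ✓; rating 3 ≥ 3 ✓ → eligible.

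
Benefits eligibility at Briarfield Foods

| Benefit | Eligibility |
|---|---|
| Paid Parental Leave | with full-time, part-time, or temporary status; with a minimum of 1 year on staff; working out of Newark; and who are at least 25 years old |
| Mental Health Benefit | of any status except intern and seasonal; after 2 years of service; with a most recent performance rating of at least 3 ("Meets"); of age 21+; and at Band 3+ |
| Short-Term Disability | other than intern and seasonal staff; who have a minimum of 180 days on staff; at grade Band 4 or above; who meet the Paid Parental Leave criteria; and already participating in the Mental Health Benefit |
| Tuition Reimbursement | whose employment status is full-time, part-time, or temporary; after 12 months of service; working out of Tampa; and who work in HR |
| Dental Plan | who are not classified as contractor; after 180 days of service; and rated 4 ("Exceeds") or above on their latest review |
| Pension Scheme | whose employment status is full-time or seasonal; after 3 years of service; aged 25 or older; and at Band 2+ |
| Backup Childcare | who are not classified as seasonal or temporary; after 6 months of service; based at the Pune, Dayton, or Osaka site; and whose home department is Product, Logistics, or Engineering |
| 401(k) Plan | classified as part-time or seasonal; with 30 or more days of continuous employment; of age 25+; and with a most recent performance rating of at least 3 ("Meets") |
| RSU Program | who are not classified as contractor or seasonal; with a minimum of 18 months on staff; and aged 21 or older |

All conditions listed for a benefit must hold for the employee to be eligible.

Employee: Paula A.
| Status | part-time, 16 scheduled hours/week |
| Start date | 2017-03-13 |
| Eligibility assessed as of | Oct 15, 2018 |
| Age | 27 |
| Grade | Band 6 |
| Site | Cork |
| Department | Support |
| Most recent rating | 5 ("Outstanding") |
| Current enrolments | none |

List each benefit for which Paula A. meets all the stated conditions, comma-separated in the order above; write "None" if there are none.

Dental Plan, 401(k) Plan, RSU Program

Service from 2017-03-13 to Oct 15, 2018: 581 days.
Paid Parental Leave — status part-time ✓; service 581 days ≥ 1 year (≈365 days) ✓; site Cork ✗ (not Newark) → not eligible.
Mental Health Benefit — status part-time ✓ (not excluded); service 581 days < 2 years (≈730 days) ✗ → not eligible.
Short-Term Disability — status part-time ✓ (not excluded); service 581 days ≥ 180 days ✓; grade Band 6 ≥ Band 4 ✓; not eligible for Paid Parental Leave ✗ → not eligible.
Tuition Reimbursement — status part-time ✓; service 581 days ≥ 12 months (≈360 days) ✓; site Cork ✗ (not Tampa) → not eligible.
Dental Plan — status part-time ✓ (not excluded); service 581 days ≥ 180 days ✓; rating 5 ≥ 4 ✓ → eligible.
Pension Scheme — status part-time ✗ (requires full-time or seasonal) → not eligible.
Backup Childcare — status part-time ✓ (not excluded); service 581 days ≥ 6 months (≈180 days) ✓; site Cork ✗ (not Pune, Dayton, or Osaka) → not eligible.
401(k) Plan — status part-time ✓; service 581 days ≥ 30 days ✓; age 27 ≥ 25 ✓; rating 5 ≥ 3 ✓ → eligible.
RSU Program — status part-time ✓ (not excluded); service 581 days ≥ 18 months (≈540 days) ✓; age 27 ≥ 21 ✓ → eligible.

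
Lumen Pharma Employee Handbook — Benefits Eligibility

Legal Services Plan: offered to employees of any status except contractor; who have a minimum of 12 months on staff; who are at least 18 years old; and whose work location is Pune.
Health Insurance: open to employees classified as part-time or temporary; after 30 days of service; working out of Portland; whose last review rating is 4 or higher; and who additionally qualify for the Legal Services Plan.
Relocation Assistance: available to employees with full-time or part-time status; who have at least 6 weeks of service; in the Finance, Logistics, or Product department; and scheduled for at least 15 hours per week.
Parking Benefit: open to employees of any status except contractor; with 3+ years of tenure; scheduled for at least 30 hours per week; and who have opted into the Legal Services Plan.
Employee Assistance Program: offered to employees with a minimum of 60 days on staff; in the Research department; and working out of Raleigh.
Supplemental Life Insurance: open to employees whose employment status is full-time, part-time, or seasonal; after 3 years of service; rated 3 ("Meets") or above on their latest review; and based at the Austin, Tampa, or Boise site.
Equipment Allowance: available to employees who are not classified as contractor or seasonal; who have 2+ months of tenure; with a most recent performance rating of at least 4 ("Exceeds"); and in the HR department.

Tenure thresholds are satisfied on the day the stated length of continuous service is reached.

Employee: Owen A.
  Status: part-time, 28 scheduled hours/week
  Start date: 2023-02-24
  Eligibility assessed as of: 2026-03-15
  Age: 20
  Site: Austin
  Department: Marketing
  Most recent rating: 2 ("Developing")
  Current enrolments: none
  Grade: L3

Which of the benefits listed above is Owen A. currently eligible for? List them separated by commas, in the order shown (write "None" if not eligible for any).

None

Service from 2023-02-24 to 2026-03-15: 1115 days.
Legal Services Plan — status part-time ✓ (not excluded); service 1115 days ≥ 12 months (≈360 days) ✓; age 20 ≥ 18 ✓; site Austin ✗ (not Pune) → not eligible.
Health Insurance — status part-time ✓; service 1115 days ≥ 30 days ✓; site Austin ✗ (not Portland) → not eligible.
Relocation Assistance — status part-time ✓; service 1115 days ≥ 6 weeks (≈42 days) ✓; dept Marketing ✗ → not eligible.
Parking Benefit — status part-time ✓ (not excluded); service 1115 days ≥ 3 years (≈1095 days) ✓; 28 hrs/wk < 30 ✗ → not eligible.
Employee Assistance Program — service 1115 days ≥ 60 days ✓; dept Marketing ✗ → not eligible.
Supplemental Life Insurance — status part-time ✓; service 1115 days ≥ 3 years (≈1095 days) ✓; rating 2 < 3 ✗ → not eligible.
Equipment Allowance — status part-time ✓ (not excluded); service 1115 days ≥ 2 months (≈60 days) ✓; rating 2 < 4 ✗ → not eligible.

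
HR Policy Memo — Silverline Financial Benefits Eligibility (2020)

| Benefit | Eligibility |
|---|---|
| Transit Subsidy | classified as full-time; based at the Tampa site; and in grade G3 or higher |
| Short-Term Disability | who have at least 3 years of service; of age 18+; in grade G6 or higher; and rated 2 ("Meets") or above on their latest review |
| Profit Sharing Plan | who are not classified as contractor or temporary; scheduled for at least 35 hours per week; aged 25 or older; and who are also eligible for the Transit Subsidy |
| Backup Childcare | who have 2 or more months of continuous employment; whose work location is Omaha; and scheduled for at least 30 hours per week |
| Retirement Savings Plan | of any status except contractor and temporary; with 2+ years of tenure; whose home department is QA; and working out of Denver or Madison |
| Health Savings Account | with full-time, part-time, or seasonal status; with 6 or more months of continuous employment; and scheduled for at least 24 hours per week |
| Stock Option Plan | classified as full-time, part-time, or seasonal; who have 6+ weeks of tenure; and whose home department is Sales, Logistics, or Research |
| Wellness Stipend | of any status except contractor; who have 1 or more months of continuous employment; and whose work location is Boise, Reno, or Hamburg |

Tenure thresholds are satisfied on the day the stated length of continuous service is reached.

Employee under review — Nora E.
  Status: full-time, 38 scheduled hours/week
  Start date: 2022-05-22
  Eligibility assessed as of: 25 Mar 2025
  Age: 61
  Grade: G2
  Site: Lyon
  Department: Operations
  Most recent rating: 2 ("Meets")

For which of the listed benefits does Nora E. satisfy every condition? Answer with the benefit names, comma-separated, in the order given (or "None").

Health Savings Account

Service from 2022-05-22 to 25 Mar 2025: 1038 days.
Transit Subsidy — status full-time ✓; site Lyon ✗ (not Tampa) → not eligible.
Short-Term Disability — service 1038 days < 3 years (≈1095 days) ✗ → not eligible.
Profit Sharing Plan — status full-time ✓ (not excluded); 38 hrs/wk ≥ 35 ✓; age 61 ≥ 25 ✓; not eligible for Transit Subsidy ✗ → not eligible.
Backup Childcare — service 1038 days ≥ 2 months (≈60 days) ✓; site Lyon ✗ (not Omaha) → not eligible.
Retirement Savings Plan — status full-time ✓ (not excluded); service 1038 days ≥ 2 years (≈730 days) ✓; dept Operations ✗ → not eligible.
Health Savings Account — status full-time ✓; service 1038 days ≥ 6 months (≈180 days) ✓; 38 hrs/wk ≥ 24 ✓ → eligible.
Stock Option Plan — status full-time ✓; service 1038 days ≥ 6 weeks (≈42 days) ✓; dept Operations ✗ → not eligible.
Wellness Stipend — status full-time ✓ (not excluded); service 1038 days ≥ 1 month (≈30 days) ✓; site Lyon ✗ (not Boise, Reno, or Hamburg) → not eligible.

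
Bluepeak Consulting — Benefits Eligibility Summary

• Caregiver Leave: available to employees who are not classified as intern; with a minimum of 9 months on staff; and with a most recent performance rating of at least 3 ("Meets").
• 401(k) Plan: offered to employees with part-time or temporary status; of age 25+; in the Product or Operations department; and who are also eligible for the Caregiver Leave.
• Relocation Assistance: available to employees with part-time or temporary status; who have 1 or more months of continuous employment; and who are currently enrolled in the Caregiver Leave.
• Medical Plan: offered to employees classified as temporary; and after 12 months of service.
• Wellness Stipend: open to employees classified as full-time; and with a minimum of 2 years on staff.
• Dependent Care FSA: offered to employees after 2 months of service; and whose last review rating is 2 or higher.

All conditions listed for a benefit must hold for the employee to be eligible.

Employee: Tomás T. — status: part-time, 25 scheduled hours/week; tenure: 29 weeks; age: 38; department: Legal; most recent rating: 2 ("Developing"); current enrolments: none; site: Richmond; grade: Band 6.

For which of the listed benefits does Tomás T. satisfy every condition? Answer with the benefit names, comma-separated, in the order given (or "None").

Caregiver Leave — status part-time ✓ (not excluded); service 29 weeks < 9 months (≈270 days) ✗ → not eligible.
401(k) Plan — status part-time ✓; age 38 ≥ 25 ✓; dept Legal ✗ → not eligible.
Relocation Assistance — status part-time ✓; service 29 weeks ≥ 1 month (≈30 days) ✓; not enrolled in Caregiver Leave ✗ → not eligible.
Medical Plan — status part-time ✗ (requires temporary) → not eligible.
Wellness Stipend — status part-time ✗ (requires full-time) → not eligible.
Dependent Care FSA — service 29 weeks ≥ 2 months (≈60 days) ✓; rating 2 ≥ 2 ✓ → eligible.

Dependent Care FSA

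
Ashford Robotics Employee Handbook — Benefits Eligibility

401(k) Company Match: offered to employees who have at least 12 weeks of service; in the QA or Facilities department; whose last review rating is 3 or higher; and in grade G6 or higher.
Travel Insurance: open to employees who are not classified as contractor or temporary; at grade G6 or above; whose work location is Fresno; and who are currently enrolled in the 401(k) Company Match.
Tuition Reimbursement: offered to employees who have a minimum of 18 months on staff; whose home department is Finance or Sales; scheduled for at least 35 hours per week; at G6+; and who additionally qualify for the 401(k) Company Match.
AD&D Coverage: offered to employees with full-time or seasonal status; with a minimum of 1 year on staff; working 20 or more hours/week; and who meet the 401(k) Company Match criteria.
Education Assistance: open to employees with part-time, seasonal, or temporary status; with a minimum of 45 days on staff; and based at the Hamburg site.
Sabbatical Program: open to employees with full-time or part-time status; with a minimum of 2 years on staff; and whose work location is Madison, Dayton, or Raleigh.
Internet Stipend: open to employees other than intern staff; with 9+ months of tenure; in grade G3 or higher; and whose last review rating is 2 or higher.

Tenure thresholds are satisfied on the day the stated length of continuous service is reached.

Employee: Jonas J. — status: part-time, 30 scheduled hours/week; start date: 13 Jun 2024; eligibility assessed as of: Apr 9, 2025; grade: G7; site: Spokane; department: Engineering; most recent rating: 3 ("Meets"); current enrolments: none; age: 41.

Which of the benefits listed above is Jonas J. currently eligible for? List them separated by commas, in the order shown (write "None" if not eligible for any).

Service from 13 Jun 2024 to Apr 9, 2025: 300 days.
401(k) Company Match — service 300 days ≥ 12 weeks (≈84 days) ✓; dept Engineering ✗ → not eligible.
Travel Insurance — status part-time ✓ (not excluded); grade G7 ≥ G6 ✓; site Spokane ✗ (not Fresno) → not eligible.
Tuition Reimbursement — service 300 days < 18 months (≈540 days) ✗ → not eligible.
AD&D Coverage — status part-time ✗ (requires full-time or seasonal) → not eligible.
Education Assistance — status part-time ✓; service 300 days ≥ 45 days ✓; site Spokane ✗ (not Hamburg) → not eligible.
Sabbatical Program — status part-time ✓; service 300 days < 2 years (≈730 days) ✗ → not eligible.
Internet Stipend — status part-time ✓ (not excluded); service 300 days ≥ 9 months (≈270 days) ✓; grade G7 ≥ G3 ✓; rating 3 ≥ 2 ✓ → eligible.

Internet Stipend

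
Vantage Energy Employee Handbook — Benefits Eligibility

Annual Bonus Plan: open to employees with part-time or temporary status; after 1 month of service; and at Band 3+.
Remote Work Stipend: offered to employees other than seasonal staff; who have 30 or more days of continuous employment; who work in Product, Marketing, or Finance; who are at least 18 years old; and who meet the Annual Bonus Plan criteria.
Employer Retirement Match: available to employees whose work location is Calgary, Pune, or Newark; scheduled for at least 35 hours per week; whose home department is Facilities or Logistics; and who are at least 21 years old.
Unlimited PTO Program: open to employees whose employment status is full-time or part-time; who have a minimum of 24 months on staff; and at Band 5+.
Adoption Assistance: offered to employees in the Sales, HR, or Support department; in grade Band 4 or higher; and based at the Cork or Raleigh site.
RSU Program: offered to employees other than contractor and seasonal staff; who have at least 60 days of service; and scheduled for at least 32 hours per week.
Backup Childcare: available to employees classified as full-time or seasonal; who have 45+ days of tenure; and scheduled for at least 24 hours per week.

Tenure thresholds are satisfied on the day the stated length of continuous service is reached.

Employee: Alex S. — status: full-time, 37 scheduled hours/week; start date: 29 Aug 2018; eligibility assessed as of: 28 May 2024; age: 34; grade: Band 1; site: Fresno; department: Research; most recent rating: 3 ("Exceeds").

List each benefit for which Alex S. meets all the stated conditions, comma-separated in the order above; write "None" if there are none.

Service from 29 Aug 2018 to 28 May 2024: 2099 days.
Annual Bonus Plan — status full-time ✗ (requires part-time or temporary) → not eligible.
Remote Work Stipend — status full-time ✓ (not excluded); service 2099 days ≥ 30 days ✓; dept Research ✗ → not eligible.
Employer Retirement Match — site Fresno ✗ (not Calgary, Pune, or Newark) → not eligible.
Unlimited PTO Program — status full-time ✓; service 2099 days ≥ 24 months (≈720 days) ✓; grade Band 1 < Band 5 ✗ → not eligible.
Adoption Assistance — dept Research ✗ → not eligible.
RSU Program — status full-time ✓ (not excluded); service 2099 days ≥ 60 days ✓; 37 hrs/wk ≥ 32 ✓ → eligible.
Backup Childcare — status full-time ✓; service 2099 days ≥ 45 days ✓; 37 hrs/wk ≥ 24 ✓ → eligible.

RSU Program, Backup Childcare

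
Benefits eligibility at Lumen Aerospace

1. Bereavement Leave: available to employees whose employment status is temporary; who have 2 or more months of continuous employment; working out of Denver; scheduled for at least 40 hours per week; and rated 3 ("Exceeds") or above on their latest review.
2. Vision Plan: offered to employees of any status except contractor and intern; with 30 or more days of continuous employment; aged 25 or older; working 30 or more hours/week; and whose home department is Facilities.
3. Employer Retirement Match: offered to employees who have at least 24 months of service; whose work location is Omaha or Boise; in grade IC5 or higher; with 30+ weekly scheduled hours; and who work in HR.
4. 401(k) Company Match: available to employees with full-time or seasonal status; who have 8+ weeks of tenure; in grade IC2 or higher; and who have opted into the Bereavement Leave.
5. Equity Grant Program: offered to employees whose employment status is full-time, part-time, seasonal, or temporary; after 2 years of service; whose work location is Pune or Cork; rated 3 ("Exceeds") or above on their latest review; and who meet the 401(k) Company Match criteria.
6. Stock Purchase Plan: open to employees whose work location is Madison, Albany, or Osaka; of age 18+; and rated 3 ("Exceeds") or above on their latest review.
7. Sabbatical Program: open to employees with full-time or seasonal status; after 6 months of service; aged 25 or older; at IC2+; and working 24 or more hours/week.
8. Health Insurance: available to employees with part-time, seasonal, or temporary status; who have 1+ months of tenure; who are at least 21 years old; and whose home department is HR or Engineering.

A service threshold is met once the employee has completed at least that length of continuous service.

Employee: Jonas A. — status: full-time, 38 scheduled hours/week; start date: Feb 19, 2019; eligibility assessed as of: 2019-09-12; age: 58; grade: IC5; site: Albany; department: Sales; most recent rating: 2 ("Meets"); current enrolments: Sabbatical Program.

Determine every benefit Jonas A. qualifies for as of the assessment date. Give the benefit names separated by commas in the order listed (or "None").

Service from Feb 19, 2019 to 2019-09-12: 205 days.
Bereavement Leave — status full-time ✗ (requires temporary) → not eligible.
Vision Plan — status full-time ✓ (not excluded); service 205 days ≥ 30 days ✓; age 58 ≥ 25 ✓; 38 hrs/wk ≥ 30 ✓; dept Sales ✗ → not eligible.
Employer Retirement Match — service 205 days < 24 months (≈720 days) ✗ → not eligible.
401(k) Company Match — status full-time ✓; service 205 days ≥ 8 weeks (≈56 days) ✓; grade IC5 ≥ IC2 ✓; not enrolled in Bereavement Leave ✗ → not eligible.
Equity Grant Program — status full-time ✓; service 205 days < 2 years (≈730 days) ✗ → not eligible.
Stock Purchase Plan — site Albany ✓; age 58 ≥ 18 ✓; rating 2 < 3 ✗ → not eligible.
Sabbatical Program — status full-time ✓; service 205 days ≥ 6 months (≈180 days) ✓; age 58 ≥ 25 ✓; grade IC5 ≥ IC2 ✓; 38 hrs/wk ≥ 24 ✓ → eligible.
Health Insurance — status full-time ✗ (requires part-time, seasonal, or temporary) → not eligible.

Sabbatical Program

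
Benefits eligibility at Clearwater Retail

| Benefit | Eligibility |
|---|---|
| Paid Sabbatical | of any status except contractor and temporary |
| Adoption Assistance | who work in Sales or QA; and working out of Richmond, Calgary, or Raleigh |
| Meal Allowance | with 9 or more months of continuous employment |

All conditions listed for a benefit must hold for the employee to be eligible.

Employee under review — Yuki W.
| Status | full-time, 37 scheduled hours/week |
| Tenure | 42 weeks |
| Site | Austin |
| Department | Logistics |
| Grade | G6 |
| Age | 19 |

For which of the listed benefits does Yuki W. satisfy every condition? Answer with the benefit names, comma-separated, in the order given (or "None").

Paid Sabbatical, Meal Allowance

Paid Sabbatical — status full-time ✓ (not excluded) → eligible.
Adoption Assistance — dept Logistics ✗ → not eligible.
Meal Allowance — service 42 weeks ≥ 9 months (≈270 days) ✓ → eligible.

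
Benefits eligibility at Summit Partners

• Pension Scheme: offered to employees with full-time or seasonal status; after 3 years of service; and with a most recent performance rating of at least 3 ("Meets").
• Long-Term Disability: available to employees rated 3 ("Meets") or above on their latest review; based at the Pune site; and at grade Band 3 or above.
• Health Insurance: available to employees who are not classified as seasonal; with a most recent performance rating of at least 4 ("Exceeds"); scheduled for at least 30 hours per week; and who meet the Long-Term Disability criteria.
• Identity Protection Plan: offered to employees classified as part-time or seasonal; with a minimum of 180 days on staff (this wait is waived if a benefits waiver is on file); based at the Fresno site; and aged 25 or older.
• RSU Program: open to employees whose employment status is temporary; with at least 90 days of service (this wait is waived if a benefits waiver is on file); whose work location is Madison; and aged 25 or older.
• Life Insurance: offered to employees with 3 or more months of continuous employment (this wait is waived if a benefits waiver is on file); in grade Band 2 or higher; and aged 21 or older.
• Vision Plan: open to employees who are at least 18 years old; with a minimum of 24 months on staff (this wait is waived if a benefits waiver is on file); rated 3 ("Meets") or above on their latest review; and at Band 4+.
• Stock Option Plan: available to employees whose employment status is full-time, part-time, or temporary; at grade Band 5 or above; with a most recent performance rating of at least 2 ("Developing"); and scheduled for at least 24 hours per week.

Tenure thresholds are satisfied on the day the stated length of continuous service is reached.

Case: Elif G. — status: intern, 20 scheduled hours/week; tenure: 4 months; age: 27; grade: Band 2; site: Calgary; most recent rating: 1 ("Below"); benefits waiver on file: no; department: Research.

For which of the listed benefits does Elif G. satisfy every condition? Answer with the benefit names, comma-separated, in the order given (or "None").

Pension Scheme — status intern ✗ (requires full-time or seasonal) → not eligible.
Long-Term Disability — rating 1 < 3 ✗ → not eligible.
Health Insurance — status intern ✓ (not excluded); rating 1 < 4 ✗ → not eligible.
Identity Protection Plan — status intern ✗ (requires part-time or seasonal) → not eligible.
RSU Program — status intern ✗ (requires temporary) → not eligible.
Life Insurance — no waiver, service 4 months ≥ 3 months ✓; grade Band 2 ≥ Band 2 ✓; age 27 ≥ 21 ✓ → eligible.
Vision Plan — age 27 ≥ 18 ✓; no waiver, service 4 months < 24 months ✗ → not eligible.
Stock Option Plan — status intern ✗ (requires full-time, part-time, or temporary) → not eligible.

Life Insurance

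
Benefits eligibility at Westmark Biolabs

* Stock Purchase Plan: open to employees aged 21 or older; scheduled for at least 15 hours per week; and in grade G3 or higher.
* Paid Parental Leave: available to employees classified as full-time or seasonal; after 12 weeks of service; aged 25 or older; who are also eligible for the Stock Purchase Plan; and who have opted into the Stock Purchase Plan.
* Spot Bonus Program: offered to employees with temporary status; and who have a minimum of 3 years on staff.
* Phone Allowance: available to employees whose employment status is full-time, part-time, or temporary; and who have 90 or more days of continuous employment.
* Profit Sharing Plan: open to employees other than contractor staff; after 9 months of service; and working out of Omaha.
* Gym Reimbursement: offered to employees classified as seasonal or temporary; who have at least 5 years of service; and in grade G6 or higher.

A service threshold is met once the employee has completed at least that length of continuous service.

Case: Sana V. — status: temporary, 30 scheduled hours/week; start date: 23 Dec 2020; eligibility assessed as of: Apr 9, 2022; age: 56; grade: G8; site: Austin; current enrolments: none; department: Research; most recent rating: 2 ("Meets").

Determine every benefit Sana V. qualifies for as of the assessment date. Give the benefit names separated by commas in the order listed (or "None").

Stock Purchase Plan, Phone Allowance

Service from 23 Dec 2020 to Apr 9, 2022: 472 days.
Stock Purchase Plan — age 56 ≥ 21 ✓; 30 hrs/wk ≥ 15 ✓; grade G8 ≥ G3 ✓ → eligible.
Paid Parental Leave — status temporary ✗ (requires full-time or seasonal) → not eligible.
Spot Bonus Program — status temporary ✓; service 472 days < 3 years (≈1095 days) ✗ → not eligible.
Phone Allowance — status temporary ✓; service 472 days ≥ 90 days ✓ → eligible.
Profit Sharing Plan — status temporary ✓ (not excluded); service 472 days ≥ 9 months (≈270 days) ✓; site Austin ✗ (not Omaha) → not eligible.
Gym Reimbursement — status temporary ✓; service 472 days < 5 years (≈1825 days) ✗ → not eligible.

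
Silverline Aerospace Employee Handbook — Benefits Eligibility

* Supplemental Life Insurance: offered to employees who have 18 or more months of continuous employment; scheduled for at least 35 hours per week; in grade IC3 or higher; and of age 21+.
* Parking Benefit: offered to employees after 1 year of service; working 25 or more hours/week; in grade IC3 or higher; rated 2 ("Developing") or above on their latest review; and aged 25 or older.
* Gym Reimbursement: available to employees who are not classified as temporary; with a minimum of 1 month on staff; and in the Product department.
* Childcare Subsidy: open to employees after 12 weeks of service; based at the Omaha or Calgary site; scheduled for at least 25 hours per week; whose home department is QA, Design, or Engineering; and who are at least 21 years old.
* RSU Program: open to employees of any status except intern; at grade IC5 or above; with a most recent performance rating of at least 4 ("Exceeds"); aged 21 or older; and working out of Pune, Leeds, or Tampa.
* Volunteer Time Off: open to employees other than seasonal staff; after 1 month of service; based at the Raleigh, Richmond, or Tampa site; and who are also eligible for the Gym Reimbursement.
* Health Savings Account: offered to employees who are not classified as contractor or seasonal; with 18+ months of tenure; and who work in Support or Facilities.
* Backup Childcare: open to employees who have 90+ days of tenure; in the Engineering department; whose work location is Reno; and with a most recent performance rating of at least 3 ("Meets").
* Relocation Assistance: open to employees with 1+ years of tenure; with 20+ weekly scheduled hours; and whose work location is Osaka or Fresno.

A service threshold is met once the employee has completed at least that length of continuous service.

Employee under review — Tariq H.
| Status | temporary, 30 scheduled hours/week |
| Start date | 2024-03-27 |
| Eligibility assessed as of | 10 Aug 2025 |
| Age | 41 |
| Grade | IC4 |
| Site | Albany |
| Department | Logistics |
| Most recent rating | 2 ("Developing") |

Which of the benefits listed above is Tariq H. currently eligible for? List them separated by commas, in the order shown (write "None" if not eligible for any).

Service from 2024-03-27 to 10 Aug 2025: 501 days.
Supplemental Life Insurance — service 501 days < 18 months (≈540 days) ✗ → not eligible.
Parking Benefit — service 501 days ≥ 1 year (≈365 days) ✓; 30 hrs/wk ≥ 25 ✓; grade IC4 ≥ IC3 ✓; rating 2 ≥ 2 ✓; age 41 ≥ 25 ✓ → eligible.
Gym Reimbursement — status temporary ✗ (excluded) → not eligible.
Childcare Subsidy — service 501 days ≥ 12 weeks (≈84 days) ✓; site Albany ✗ (not Omaha or Calgary) → not eligible.
RSU Program — status temporary ✓ (not excluded); grade IC4 < IC5 ✗ → not eligible.
Volunteer Time Off — status temporary ✓ (not excluded); service 501 days ≥ 1 month (≈30 days) ✓; site Albany ✗ (not Raleigh, Richmond, or Tampa) → not eligible.
Health Savings Account — status temporary ✓ (not excluded); service 501 days < 18 months (≈540 days) ✗ → not eligible.
Backup Childcare — service 501 days ≥ 90 days ✓; dept Logistics ✗ → not eligible.
Relocation Assistance — service 501 days ≥ 1 year (≈365 days) ✓; 30 hrs/wk ≥ 20 ✓; site Albany ✗ (not Osaka or Fresno) → not eligible.

Parking Benefit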